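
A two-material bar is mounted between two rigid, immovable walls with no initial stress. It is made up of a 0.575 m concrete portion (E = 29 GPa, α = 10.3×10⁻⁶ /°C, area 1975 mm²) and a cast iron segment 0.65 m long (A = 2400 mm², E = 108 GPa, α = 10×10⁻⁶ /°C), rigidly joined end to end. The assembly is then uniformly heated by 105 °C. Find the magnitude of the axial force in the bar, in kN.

P ≈ 104 kN (compressive)

Free thermal expansion of the whole bar: Σ αᵢΔT Lᵢ = 10.3×10⁻⁶×105×575 + 10×10⁻⁶×105×650 = 1.304 mm.
The walls prevent any net length change, so an axial force P (same in every segment) develops. Compatibility: P · Σ Lᵢ/(AᵢEᵢ) = δ_free.
Σ Lᵢ/(AᵢEᵢ) = 575/(1975×29×10³) + 650/(2400×108×10³) = 1.255×10⁻⁵ mm/N.
P = 1.304 / 1.255×10⁻⁵ = 104000 N = 104 kN, compressive.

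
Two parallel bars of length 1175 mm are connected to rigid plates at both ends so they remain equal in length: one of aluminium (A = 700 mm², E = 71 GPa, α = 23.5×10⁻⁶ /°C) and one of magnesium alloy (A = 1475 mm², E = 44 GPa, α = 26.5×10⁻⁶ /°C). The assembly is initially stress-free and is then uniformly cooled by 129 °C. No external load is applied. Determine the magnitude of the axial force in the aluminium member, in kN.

P ≈ 10.9 kN (compressive in the aluminium)

Both members must finish at the same length. With the larger α, the magnesium alloy tends to over-contract; the plates restrain it, putting the magnesium alloy in tension and the aluminium in compression. With no external load the two internal forces are equal and opposite, magnitude P.
Equating the net (thermal + elastic) strains gives |α₁ − α₂|·ΔT = P·[1/(A₁E₁) + 1/(A₂E₂)].
|α₁ − α₂|·ΔT = 3×10⁻⁶ × 129 = 0.000387.
1/(A₁E₁) + 1/(A₂E₂) = 1/(700×71×10³) + 1/(1475×44×10³) = 3.553×10⁻⁸ N⁻¹.
P = 0.000387 / 3.553×10⁻⁸ = 10890 N = 10.89 kN.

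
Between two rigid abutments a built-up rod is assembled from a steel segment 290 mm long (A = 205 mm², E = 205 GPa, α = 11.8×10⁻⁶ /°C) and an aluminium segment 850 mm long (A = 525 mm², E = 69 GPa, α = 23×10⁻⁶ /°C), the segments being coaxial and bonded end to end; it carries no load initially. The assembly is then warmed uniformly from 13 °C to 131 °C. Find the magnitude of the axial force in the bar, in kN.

P ≈ 89.3 kN (compressive)

If the supports were absent, the total length change would be Σ αᵢΔT Lᵢ = 11.8×10⁻⁶×118×290 + 23×10⁻⁶×118×850 = 2.711 mm.
Since the ends are fixed, an axial force P builds up, equal in every segment, with P · Σ Lᵢ/(AᵢEᵢ) = δ_free.
The series flexibility is Σ Lᵢ/(AᵢEᵢ) = 290/(205×205×10³) + 850/(525×69×10³) = 3.037×10⁻⁵ mm/N.
P = 2.711 / 3.037×10⁻⁵ = 89270 N = 89.27 kN, compressive.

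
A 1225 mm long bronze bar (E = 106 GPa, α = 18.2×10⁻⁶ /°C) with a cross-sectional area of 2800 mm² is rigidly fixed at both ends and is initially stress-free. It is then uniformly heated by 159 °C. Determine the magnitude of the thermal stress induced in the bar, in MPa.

σ ≈ 307 MPa (compressive)

With length fixed, the mechanical strain must cancel the thermal strain αΔT = 18.2×10⁻⁶ × 159 = 2893.8×10⁻⁶.
σ = EαΔT = 106×10³ × 18.2×10⁻⁶ × 159 = 306.7 MPa (compressive; the bar is trying to expand).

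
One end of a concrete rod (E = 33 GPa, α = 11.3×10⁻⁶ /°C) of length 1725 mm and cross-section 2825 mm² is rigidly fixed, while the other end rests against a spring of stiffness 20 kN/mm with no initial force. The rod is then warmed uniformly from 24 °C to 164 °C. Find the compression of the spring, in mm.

δ ≈ 1.99 mm

If the spring were absent the rod would lengthen by αΔT L = 11.3×10⁻⁶ × 140 × 1725 = 2.729 mm.
With a force P in the spring, the elastic change of the rod is PL/(AE) and that of the spring is P/k; compatibility requires their sum to equal δ_free.
So P = δ_free / [L/(AE) + 1/k] = 2.729 / [ 1725/(2825×33×10³) + 1/(20×10³) ].
P = 2.729 / 6.85×10⁻⁵ = 39840 N.
Spring compression = P/k = 39840/(20×10³) = 1.992 mm.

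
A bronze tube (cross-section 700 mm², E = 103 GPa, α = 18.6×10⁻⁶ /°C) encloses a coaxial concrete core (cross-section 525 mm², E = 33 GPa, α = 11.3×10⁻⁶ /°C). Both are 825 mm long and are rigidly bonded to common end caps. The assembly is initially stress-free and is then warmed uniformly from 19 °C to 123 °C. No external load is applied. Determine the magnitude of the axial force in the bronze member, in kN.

P ≈ 10.6 kN (compressive in the bronze)

The bronze has the larger α, so on heating it would change length more than the concrete if both were free. The rigid plates force a common final length, so the bronze is put into compression and the concrete into tension, with equal and opposite forces P (no external load).
Setting the final lengths equal and cancelling L: (α₁ − α₂)ΔT = P/(A₁E₁) + P/(A₂E₂).
|α₁ − α₂|·ΔT = 7.3×10⁻⁶ × 104 = 0.0007592.
1/(A₁E₁) + 1/(A₂E₂) = 1/(700×103×10³) + 1/(525×33×10³) = 7.159×10⁻⁸ N⁻¹.
So P = 0.0007592 / 7.159×10⁻⁸ = 10.6 kN.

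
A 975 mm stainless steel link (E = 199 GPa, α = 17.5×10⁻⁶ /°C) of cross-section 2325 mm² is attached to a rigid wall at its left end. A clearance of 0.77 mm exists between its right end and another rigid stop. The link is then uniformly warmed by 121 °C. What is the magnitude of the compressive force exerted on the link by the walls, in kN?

If the wall were absent the link would grow by αΔT L = 17.5×10⁻⁶ × 121 × 975 = 2.065 mm.
This exceeds the 0.77 mm gap, so the wall pushes back. The portion of expansion that must be recovered elastically is δ_free − gap = 2.065 − 0.77 = 1.295 mm.
Compatibility: PL/(AE) = 1.295 mm, so σ = P/A = E × (1.295/975) = 264.2 MPa.
Force on the wall = σA = 264.2 × 2325 mm² = 614.3 kN.

P ≈ 614 kN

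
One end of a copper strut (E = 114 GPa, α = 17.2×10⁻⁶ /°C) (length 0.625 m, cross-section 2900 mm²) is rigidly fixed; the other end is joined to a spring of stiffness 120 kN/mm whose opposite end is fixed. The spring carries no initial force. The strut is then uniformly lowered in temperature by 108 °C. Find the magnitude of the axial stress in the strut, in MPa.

Free thermal contraction: δ_free = αΔT L = 17.2×10⁻⁶ × 108 × 625 = 1.161 mm.
Let P be the tensile force in the spring. The strut extends elastically by PL/(AE) and the spring stretches by P/k; together these equal δ_free.
P [ L/(AE) + 1/k ] = δ_free → P [ 625/(2900×114×10³) + 1/(120×10³) ] = 1.161.
P = 1.161 / 1.022×10⁻⁵ = 113600 N.
σ = P/A = 113600/2900 = 39.16 MPa.

σ ≈ 39.2 MPa (tensile)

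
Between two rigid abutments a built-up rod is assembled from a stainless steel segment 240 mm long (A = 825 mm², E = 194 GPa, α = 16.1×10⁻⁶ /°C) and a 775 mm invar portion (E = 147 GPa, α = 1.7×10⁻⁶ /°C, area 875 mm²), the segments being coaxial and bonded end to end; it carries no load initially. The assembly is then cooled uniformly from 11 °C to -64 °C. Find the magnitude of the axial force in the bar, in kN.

P ≈ 51.6 kN (tensile)

With the walls removed the bar would change length by δ_free = Σ αᵢΔT Lᵢ = 16.1×10⁻⁶×75×240 + 1.7×10⁻⁶×75×775 = 0.3886 mm.
Since the ends are fixed, an axial force P builds up, equal in every segment, with P · Σ Lᵢ/(AᵢEᵢ) = δ_free.
The series flexibility is Σ Lᵢ/(AᵢEᵢ) = 240/(825×194×10³) + 775/(875×147×10³) = 7.525×10⁻⁶ mm/N.
P = 0.3886 / 7.525×10⁻⁶ = 51640 N = 51.64 kN, tensile.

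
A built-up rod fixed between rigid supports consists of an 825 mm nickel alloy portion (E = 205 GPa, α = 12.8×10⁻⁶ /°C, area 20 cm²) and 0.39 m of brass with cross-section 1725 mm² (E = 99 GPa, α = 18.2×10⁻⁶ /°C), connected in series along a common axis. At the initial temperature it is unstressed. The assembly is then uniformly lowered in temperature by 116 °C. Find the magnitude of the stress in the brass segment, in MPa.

σ ≈ 276 MPa (tensile)

Free thermal contraction of the whole bar: Σ αᵢΔT Lᵢ = 12.8×10⁻⁶×116×825 + 18.2×10⁻⁶×116×390 = 2.048 mm.
The rigid supports impose zero overall length change; the single axial force P common to all segments must satisfy P Σ Lᵢ/(AᵢEᵢ) = δ_free.
The series flexibility is Σ Lᵢ/(AᵢEᵢ) = 825/(2000×205×10³) + 390/(1725×99×10³) = 4.296×10⁻⁶ mm/N.
P = 2.048 / 4.296×10⁻⁶ = 476800 N = 476.8 kN, tensile.
σ_{brass} = P / A = 476800 / 1725 = 276.4 MPa.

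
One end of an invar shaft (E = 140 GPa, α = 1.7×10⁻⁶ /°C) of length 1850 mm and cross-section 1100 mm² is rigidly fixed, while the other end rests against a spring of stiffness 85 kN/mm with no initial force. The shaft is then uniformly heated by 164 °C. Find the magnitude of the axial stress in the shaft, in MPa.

σ ≈ 19.7 MPa (compressive)

Free thermal expansion: δ_free = αΔT L = 1.7×10⁻⁶ × 164 × 1850 = 0.5158 mm.
Let P be the compressive force at the spring. The shaft shortens elastically by PL/(AE) and the spring compresses by P/k; together these equal δ_free.
P [ L/(AE) + 1/k ] = δ_free → P [ 1850/(1100×140×10³) + 1/(85×10³) ] = 0.5158.
P = 0.5158 / 2.378×10⁻⁵ = 21690 N.
σ = P/A = 21690/1100 = 19.72 MPa.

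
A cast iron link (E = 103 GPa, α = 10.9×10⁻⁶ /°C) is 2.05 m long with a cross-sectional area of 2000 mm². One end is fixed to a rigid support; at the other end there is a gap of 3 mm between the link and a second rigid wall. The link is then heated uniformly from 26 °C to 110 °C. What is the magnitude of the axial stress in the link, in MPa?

σ ≈ 0 MPa

Unrestrained expansion: δ_free = αΔT L = 10.9×10⁻⁶ × 84 × 2050 = 1.877 mm.
Since δ_free = 1.88 mm is less than the 3 mm gap, the link never touches the wall. No axial force develops.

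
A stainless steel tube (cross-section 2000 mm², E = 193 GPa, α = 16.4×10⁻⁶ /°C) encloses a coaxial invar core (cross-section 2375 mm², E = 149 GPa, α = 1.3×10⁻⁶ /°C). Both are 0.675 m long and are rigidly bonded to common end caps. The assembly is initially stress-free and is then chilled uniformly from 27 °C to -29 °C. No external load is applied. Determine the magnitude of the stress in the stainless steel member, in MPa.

σ ≈ 78.1 MPa (tensile)

Equilibrium of a rigid end plate with no external load gives equal and opposite internal forces ±P in the two members. Since α_{stainless steel} > α_{invar}, cooling drives the stainless steel into tension and the invar into compression.
Equating the net (thermal + elastic) strains gives |α₁ − α₂|·ΔT = P·[1/(A₁E₁) + 1/(A₂E₂)].
|α₁ − α₂|·ΔT = 15.1×10⁻⁶ × 56 = 0.0008456.
1/(A₁E₁) + 1/(A₂E₂) = 1/(2000×193×10³) + 1/(2375×149×10³) = 5.417×10⁻⁹ N⁻¹.
So P = 0.0008456 / 5.417×10⁻⁹ = 156.1 kN.
σ_{stainless steel} = P/A₁ = 156100/2000 = 78.06 MPa, tensile.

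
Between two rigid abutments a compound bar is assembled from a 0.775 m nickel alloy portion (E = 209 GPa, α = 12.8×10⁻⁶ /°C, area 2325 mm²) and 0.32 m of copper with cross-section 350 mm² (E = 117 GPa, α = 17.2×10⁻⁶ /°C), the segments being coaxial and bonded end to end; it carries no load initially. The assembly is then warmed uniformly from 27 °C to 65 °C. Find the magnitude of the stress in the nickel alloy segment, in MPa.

With the walls removed the bar would change length by δ_free = Σ αᵢΔT Lᵢ = 12.8×10⁻⁶×38×775 + 17.2×10⁻⁶×38×320 = 0.5861 mm.
The rigid supports impose zero overall length change; the single axial force P common to all segments must satisfy P Σ Lᵢ/(AᵢEᵢ) = δ_free.
The series flexibility is Σ Lᵢ/(AᵢEᵢ) = 775/(2325×209×10³) + 320/(350×117×10³) = 9.409×10⁻⁶ mm/N.
So P = 0.5861 / 9.409×10⁻⁶ = 62.29 kN, compressive.
σ_{nickel alloy} = P / A = 62290 / 2325 = 26.79 MPa.

σ ≈ 26.8 MPa (compressive)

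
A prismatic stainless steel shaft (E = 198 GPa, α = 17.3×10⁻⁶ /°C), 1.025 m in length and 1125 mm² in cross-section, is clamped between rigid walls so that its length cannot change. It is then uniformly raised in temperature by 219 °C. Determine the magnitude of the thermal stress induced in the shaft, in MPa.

The supports are rigid, so the total axial strain is zero. The restrained thermal strain is ε = αΔT = 17.3×10⁻⁶ × 219 = 3788.7×10⁻⁶.
σ = EαΔT = 198×10³ × 17.3×10⁻⁶ × 219 = 750.2 MPa (compressive; the shaft is trying to expand).

σ ≈ 750 MPa (compressive)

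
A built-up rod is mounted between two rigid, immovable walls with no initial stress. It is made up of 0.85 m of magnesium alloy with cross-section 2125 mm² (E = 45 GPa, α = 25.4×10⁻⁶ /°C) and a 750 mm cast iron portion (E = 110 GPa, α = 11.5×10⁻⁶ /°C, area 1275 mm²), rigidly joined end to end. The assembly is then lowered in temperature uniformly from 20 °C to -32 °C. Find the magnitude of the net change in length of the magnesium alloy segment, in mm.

|ΔL| ≈ 0.142 mm

With the walls removed the bar would change length by δ_free = Σ αᵢΔT Lᵢ = 25.4×10⁻⁶×52×850 + 11.5×10⁻⁶×52×750 = 1.571 mm.
The walls prevent any net length change, so an axial force P (same in every segment) develops. Compatibility: P · Σ Lᵢ/(AᵢEᵢ) = δ_free.
Σ Lᵢ/(AᵢEᵢ) = 850/(2125×45×10³) + 750/(1275×110×10³) = 1.424×10⁻⁵ mm/N.
P = 1.571 / 1.424×10⁻⁵ = 110400 N = 110.4 kN, tensile.
For the magnesium alloy segment, free thermal change = 25.4×10⁻⁶×52×850 = 1.123 mm and elastic change from P = 110400×850/(2125×45×10³) = 0.981 mm; these oppose, so the net change is 0.142 mm (segment shortens).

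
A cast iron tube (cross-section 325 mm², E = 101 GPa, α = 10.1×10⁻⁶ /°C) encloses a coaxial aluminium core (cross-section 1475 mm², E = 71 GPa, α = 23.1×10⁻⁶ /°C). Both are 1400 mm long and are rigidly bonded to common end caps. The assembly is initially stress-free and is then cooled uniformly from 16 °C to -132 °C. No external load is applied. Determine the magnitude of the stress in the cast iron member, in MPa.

Equilibrium of a rigid end plate with no external load gives equal and opposite internal forces ±P in the two members. Since α_{aluminium} > α_{cast iron}, cooling drives the aluminium into tension and the cast iron into compression.
Equating the net (thermal + elastic) strains gives |α₁ − α₂|·ΔT = P·[1/(A₁E₁) + 1/(A₂E₂)].
|α₁ − α₂|·ΔT = 13×10⁻⁶ × 148 = 0.001924.
1/(A₁E₁) + 1/(A₂E₂) = 1/(325×101×10³) + 1/(1475×71×10³) = 4.001×10⁻⁸ N⁻¹.
P = 0.001924 / 4.001×10⁻⁸ = 48080 N = 48.08 kN.
σ_{cast iron} = P/A₁ = 48080/325 = 148 MPa, compressive.

σ ≈ 148 MPa (compressive)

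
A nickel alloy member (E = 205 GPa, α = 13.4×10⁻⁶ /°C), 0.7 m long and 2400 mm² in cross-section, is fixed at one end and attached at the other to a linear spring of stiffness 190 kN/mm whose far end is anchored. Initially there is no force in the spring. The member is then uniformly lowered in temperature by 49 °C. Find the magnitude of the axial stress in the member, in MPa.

If the spring were absent the member would shorten by αΔT L = 13.4×10⁻⁶ × 49 × 700 = 0.4596 mm.
With a force P in the spring, the elastic change of the member is PL/(AE) and that of the spring is P/k; compatibility requires their sum to equal δ_free.
So P = δ_free / [L/(AE) + 1/k] = 0.4596 / [ 700/(2400×205×10³) + 1/(190×10³) ].
P = 0.4596 / 6.686×10⁻⁶ = 68740 N.
σ = P/A = 68740/2400 = 28.64 MPa.

σ ≈ 28.6 MPa (tensile)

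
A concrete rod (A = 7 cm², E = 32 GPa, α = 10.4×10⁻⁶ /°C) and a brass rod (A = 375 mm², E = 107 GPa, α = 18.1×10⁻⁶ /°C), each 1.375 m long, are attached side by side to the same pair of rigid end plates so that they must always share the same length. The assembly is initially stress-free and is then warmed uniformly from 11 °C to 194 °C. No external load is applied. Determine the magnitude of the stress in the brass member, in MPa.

Equilibrium of a rigid end plate with no external load gives equal and opposite internal forces ±P in the two members. Since α_{brass} > α_{concrete}, heating drives the brass into compression and the concrete into tension.
Equating the net (thermal + elastic) strains gives |α₁ − α₂|·ΔT = P·[1/(A₁E₁) + 1/(A₂E₂)].
|α₁ − α₂|·ΔT = 7.7×10⁻⁶ × 183 = 0.001409.
1/(A₁E₁) + 1/(A₂E₂) = 1/(700×32×10³) + 1/(375×107×10³) = 6.956×10⁻⁸ N⁻¹.
So P = 0.001409 / 6.956×10⁻⁸ = 20.26 kN.
σ_{brass} = P/A₂ = 20260/375 = 54.02 MPa, compressive.

σ ≈ 54 MPa (compressive)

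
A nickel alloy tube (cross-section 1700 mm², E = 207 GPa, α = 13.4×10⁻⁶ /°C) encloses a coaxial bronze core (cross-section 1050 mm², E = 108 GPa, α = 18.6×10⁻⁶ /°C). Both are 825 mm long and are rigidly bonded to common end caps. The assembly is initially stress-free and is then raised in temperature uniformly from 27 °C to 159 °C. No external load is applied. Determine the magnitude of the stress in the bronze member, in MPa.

σ ≈ 56.1 MPa (compressive)

Equilibrium of a rigid end plate with no external load gives equal and opposite internal forces ±P in the two members. Since α_{bronze} > α_{nickel alloy}, heating drives the bronze into compression and the nickel alloy into tension.
Setting the final lengths equal and cancelling L: (α₁ − α₂)ΔT = P/(A₁E₁) + P/(A₂E₂).
|α₁ − α₂|·ΔT = 5.2×10⁻⁶ × 132 = 0.0006864.
1/(A₁E₁) + 1/(A₂E₂) = 1/(1700×207×10³) + 1/(1050×108×10³) = 1.166×10⁻⁸ N⁻¹.
P = 0.0006864 / 1.166×10⁻⁸ = 58870 N = 58.87 kN.
σ_{bronze} = P/A₂ = 58870/1050 = 56.06 MPa, compressive.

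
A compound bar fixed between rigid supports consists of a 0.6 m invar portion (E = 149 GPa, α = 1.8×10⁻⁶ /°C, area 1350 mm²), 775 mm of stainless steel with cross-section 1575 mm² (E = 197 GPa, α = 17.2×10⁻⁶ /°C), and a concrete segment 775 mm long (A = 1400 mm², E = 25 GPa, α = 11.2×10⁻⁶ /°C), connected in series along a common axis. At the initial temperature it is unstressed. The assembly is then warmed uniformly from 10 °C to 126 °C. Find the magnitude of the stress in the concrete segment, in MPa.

Free thermal expansion of the whole bar: Σ αᵢΔT Lᵢ = 1.8×10⁻⁶×116×600 + 17.2×10⁻⁶×116×775 + 11.2×10⁻⁶×116×775 = 2.678 mm.
The walls prevent any net length change, so an axial force P (same in every segment) develops. Compatibility: P · Σ Lᵢ/(AᵢEᵢ) = δ_free.
Σ Lᵢ/(AᵢEᵢ) = 600/(1350×149×10³) + 775/(1575×197×10³) + 775/(1400×25×10³) = 2.762×10⁻⁵ mm/N.
So P = 2.678 / 2.762×10⁻⁵ = 96.96 kN, compressive.
σ_{concrete} = P / A = 96960 / 1400 = 69.26 MPa.

σ ≈ 69.3 MPa (compressive)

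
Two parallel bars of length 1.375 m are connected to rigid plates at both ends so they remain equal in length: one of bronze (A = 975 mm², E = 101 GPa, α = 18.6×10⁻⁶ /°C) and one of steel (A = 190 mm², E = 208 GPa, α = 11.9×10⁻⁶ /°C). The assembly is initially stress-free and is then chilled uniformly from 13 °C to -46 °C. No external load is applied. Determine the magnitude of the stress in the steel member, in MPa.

Equilibrium of a rigid end plate with no external load gives equal and opposite internal forces ±P in the two members. Since α_{bronze} > α_{steel}, cooling drives the bronze into tension and the steel into compression.
Compatibility of the two members (thermal + elastic change equal): (α₁ − α₂)ΔT = P·[1/(A₁E₁) + 1/(A₂E₂)].
|α₁ − α₂|·ΔT = 6.7×10⁻⁶ × 59 = 0.0003953.
1/(A₁E₁) + 1/(A₂E₂) = 1/(975×101×10³) + 1/(190×208×10³) = 3.546×10⁻⁸ N⁻¹.
So P = 0.0003953 / 3.546×10⁻⁸ = 11.15 kN.
σ_{steel} = P/A₂ = 11150/190 = 58.67 MPa, compressive.

σ ≈ 58.7 MPa (compressive)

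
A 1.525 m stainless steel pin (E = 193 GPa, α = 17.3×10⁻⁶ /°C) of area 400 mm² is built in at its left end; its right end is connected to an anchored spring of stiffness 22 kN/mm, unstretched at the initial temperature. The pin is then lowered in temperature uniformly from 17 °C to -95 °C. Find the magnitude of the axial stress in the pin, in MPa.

σ ≈ 113 MPa (tensile)

If the spring were absent the pin would shorten by αΔT L = 17.3×10⁻⁶ × 112 × 1525 = 2.955 mm.
With a force P in the spring, the elastic change of the pin is PL/(AE) and that of the spring is P/k; compatibility requires their sum to equal δ_free.
So P = δ_free / [L/(AE) + 1/k] = 2.955 / [ 1525/(400×193×10³) + 1/(22×10³) ].
P = 2.955 / 6.521×10⁻⁵ = 45310 N.
σ = P/A = 45310/400 = 113.3 MPa.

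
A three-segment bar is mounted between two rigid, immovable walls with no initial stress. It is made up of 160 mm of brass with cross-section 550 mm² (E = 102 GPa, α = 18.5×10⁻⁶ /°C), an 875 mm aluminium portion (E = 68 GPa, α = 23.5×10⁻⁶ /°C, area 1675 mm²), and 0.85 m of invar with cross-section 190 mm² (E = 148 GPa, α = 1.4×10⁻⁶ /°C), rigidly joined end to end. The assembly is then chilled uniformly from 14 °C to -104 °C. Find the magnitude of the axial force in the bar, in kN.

P ≈ 71.5 kN (tensile)

Free thermal contraction of the whole bar: Σ αᵢΔT Lᵢ = 18.5×10⁻⁶×118×160 + 23.5×10⁻⁶×118×875 + 1.4×10⁻⁶×118×850 = 2.916 mm.
Since the ends are fixed, an axial force P builds up, equal in every segment, with P · Σ Lᵢ/(AᵢEᵢ) = δ_free.
Σ Lᵢ/(AᵢEᵢ) = 160/(550×102×10³) + 875/(1675×68×10³) + 850/(190×148×10³) = 4.076×10⁻⁵ mm/N.
P = 2.916 / 4.076×10⁻⁵ = 71540 N = 71.54 kN, tensile.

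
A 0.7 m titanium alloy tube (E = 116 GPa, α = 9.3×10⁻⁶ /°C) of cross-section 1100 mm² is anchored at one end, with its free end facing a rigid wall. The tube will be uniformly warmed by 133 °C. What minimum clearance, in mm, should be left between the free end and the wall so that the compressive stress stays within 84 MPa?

With no wall the tube would lengthen by αΔT L = 9.3×10⁻⁶ × 133 × 700 = 0.8658 mm.
At the allowable stress the elastic shortening the wall may impose is σL/E = 84 × 700 / (116×10³) = 0.5069 mm.
The gap must absorb the remainder: g_min = 0.8658 − 0.5069 = 0.3589 mm.

g ≈ 0.359 mm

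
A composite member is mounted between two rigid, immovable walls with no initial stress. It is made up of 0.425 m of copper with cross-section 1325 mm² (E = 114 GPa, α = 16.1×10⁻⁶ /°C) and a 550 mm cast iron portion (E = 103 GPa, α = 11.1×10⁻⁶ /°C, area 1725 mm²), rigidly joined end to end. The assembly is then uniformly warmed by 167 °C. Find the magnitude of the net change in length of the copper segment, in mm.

|ΔL| ≈ 0.113 mm

If the supports were absent, the total length change would be Σ αᵢΔT Lᵢ = 16.1×10⁻⁶×167×425 + 11.1×10⁻⁶×167×550 = 2.162 mm.
The walls prevent any net length change, so an axial force P (same in every segment) develops. Compatibility: P · Σ Lᵢ/(AᵢEᵢ) = δ_free.
The series flexibility is Σ Lᵢ/(AᵢEᵢ) = 425/(1325×114×10³) + 550/(1725×103×10³) = 5.909×10⁻⁶ mm/N.
Hence P = δ_free / Σ(L/AE) = 2.162/5.909×10⁻⁶ = 365.9 kN (compressive).
For the copper segment, free thermal change = 16.1×10⁻⁶×167×425 = 1.143 mm and elastic change from P = 365900×425/(1325×114×10³) = 1.03 mm; these oppose, so the net change is 0.113 mm (segment lengthens).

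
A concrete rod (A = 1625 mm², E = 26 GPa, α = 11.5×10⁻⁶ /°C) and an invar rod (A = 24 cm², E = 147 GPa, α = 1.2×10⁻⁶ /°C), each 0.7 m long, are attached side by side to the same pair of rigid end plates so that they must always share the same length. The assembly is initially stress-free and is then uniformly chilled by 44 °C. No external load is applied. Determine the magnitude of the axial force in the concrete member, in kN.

Both members must finish at the same length. With the larger α, the concrete tends to over-contract; the plates restrain it, putting the concrete in tension and the invar in compression. With no external load the two internal forces are equal and opposite, magnitude P.
Setting the final lengths equal and cancelling L: (α₁ − α₂)ΔT = P/(A₁E₁) + P/(A₂E₂).
|α₁ − α₂|·ΔT = 10.3×10⁻⁶ × 44 = 0.0004532.
1/(A₁E₁) + 1/(A₂E₂) = 1/(1625×26×10³) + 1/(2400×147×10³) = 2.65×10⁻⁸ N⁻¹.
P = 0.0004532 / 2.65×10⁻⁸ = 17100 N = 17.1 kN.

P ≈ 17.1 kN (tensile in the concrete)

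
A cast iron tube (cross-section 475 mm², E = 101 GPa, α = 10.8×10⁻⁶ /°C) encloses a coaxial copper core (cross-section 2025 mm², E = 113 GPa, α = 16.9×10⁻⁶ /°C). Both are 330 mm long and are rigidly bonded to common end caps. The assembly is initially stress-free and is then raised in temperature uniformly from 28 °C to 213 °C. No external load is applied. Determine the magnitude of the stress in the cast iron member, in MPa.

Both members must finish at the same length. With the larger α, the copper tends to over-expand; the plates restrain it, putting the copper in compression and the cast iron in tension. With no external load the two internal forces are equal and opposite, magnitude P.
Compatibility of the two members (thermal + elastic change equal): (α₁ − α₂)ΔT = P·[1/(A₁E₁) + 1/(A₂E₂)].
|α₁ − α₂|·ΔT = 6.1×10⁻⁶ × 185 = 0.001128.
1/(A₁E₁) + 1/(A₂E₂) = 1/(475×101×10³) + 1/(2025×113×10³) = 2.521×10⁻⁸ N⁻¹.
P = 0.001128 / 2.521×10⁻⁸ = 44760 N = 44.76 kN.
σ_{cast iron} = P/A₁ = 44760/475 = 94.22 MPa, tensile.

σ ≈ 94.2 MPa (tensile)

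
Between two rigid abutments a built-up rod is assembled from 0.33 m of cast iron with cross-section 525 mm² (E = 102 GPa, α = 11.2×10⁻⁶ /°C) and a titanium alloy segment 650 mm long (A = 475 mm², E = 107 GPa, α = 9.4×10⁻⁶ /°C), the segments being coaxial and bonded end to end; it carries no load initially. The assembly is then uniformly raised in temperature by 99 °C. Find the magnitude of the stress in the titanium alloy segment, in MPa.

σ ≈ 108 MPa (compressive)

Free thermal expansion of the whole bar: Σ αᵢΔT Lᵢ = 11.2×10⁻⁶×99×330 + 9.4×10⁻⁶×99×650 = 0.9708 mm.
The rigid supports impose zero overall length change; the single axial force P common to all segments must satisfy P Σ Lᵢ/(AᵢEᵢ) = δ_free.
The series flexibility is Σ Lᵢ/(AᵢEᵢ) = 330/(525×102×10³) + 650/(475×107×10³) = 1.895×10⁻⁵ mm/N.
So P = 0.9708 / 1.895×10⁻⁵ = 51.23 kN, compressive.
σ_{titanium alloy} = P / A = 51230 / 475 = 107.8 MPa.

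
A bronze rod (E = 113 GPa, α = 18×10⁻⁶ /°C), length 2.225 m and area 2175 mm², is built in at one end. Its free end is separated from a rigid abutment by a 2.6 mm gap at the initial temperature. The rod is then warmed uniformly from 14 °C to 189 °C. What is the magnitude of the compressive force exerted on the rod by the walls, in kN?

If the wall were absent the rod would grow by αΔT L = 18×10⁻⁶ × 175 × 2225 = 7.009 mm.
After closing the 2.6 mm clearance, 7.009 − 2.6 = 4.409 mm of expansion remains to be suppressed by the wall.
So σ = E(δ_free − g)/L = 113×10³ × 4.409/2225 = 223.9 MPa.
P = σA = 223.9 × 2175 = 487 kN.

P ≈ 487 kN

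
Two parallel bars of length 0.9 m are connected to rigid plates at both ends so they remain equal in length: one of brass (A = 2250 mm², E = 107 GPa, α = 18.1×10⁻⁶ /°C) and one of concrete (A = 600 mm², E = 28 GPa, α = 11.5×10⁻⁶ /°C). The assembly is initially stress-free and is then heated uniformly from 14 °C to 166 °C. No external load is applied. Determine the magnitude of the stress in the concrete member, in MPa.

Equilibrium of a rigid end plate with no external load gives equal and opposite internal forces ±P in the two members. Since α_{brass} > α_{concrete}, heating drives the brass into compression and the concrete into tension.
Compatibility of the two members (thermal + elastic change equal): (α₁ − α₂)ΔT = P·[1/(A₁E₁) + 1/(A₂E₂)].
|α₁ − α₂|·ΔT = 6.6×10⁻⁶ × 152 = 0.001003.
1/(A₁E₁) + 1/(A₂E₂) = 1/(2250×107×10³) + 1/(600×28×10³) = 6.368×10⁻⁸ N⁻¹.
P = 0.001003 / 6.368×10⁻⁸ = 15750 N = 15.75 kN.
σ_{concrete} = P/A₂ = 15750/600 = 26.26 MPa, tensile.

σ ≈ 26.3 MPa (tensile)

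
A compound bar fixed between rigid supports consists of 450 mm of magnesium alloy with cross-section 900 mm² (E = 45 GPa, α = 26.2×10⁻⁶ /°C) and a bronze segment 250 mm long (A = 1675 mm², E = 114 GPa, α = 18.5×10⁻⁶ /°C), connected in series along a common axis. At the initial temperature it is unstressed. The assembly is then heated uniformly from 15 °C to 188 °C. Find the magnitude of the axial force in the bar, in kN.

With the walls removed the bar would change length by δ_free = Σ αᵢΔT Lᵢ = 26.2×10⁻⁶×173×450 + 18.5×10⁻⁶×173×250 = 2.84 mm.
Since the ends are fixed, an axial force P builds up, equal in every segment, with P · Σ Lᵢ/(AᵢEᵢ) = δ_free.
The series flexibility is Σ Lᵢ/(AᵢEᵢ) = 450/(900×45×10³) + 250/(1675×114×10³) = 1.242×10⁻⁵ mm/N.
So P = 2.84 / 1.242×10⁻⁵ = 228.6 kN, compressive.

P ≈ 229 kN (compressive)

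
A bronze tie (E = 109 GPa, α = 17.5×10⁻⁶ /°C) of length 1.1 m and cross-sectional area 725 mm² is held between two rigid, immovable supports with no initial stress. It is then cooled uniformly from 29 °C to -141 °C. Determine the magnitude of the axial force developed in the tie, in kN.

P ≈ 235 kN (tensile)

The ends cannot move, so σ = EαΔT = 109×10³ × 17.5×10⁻⁶ × 170 = 324.3 MPa.
Axial force P = σA = 324.3 × 725 = 235100 N = 235.1 kN, tensile.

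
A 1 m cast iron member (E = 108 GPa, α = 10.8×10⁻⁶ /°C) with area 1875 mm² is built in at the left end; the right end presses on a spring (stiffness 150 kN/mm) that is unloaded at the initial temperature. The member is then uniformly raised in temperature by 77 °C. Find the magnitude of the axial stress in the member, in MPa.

σ ≈ 38.2 MPa (compressive)

The unrestrained thermal change is αΔT L = 10.8×10⁻⁶ × 77 × 1000 = 0.8316 mm.
Let P be the compressive force at the spring. The member shortens elastically by PL/(AE) and the spring compresses by P/k; together these equal δ_free.
So P = δ_free / [L/(AE) + 1/k] = 0.8316 / [ 1000/(1875×108×10³) + 1/(150×10³) ].
P = 0.8316 / 1.16×10⁻⁵ = 71660 N.
σ = P/A = 71660/1875 = 38.22 MPa.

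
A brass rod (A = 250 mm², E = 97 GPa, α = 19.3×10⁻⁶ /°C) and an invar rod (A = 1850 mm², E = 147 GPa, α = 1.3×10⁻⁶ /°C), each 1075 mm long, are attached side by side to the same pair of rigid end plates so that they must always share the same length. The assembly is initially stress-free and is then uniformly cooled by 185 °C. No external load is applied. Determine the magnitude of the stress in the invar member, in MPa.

σ ≈ 40.1 MPa (compressive)

Both members must finish at the same length. With the larger α, the brass tends to over-contract; the plates restrain it, putting the brass in tension and the invar in compression. With no external load the two internal forces are equal and opposite, magnitude P.
Equating the net (thermal + elastic) strains gives |α₁ − α₂|·ΔT = P·[1/(A₁E₁) + 1/(A₂E₂)].
|α₁ − α₂|·ΔT = 18×10⁻⁶ × 185 = 0.00333.
1/(A₁E₁) + 1/(A₂E₂) = 1/(250×97×10³) + 1/(1850×147×10³) = 4.491×10⁻⁸ N⁻¹.
P = 0.00333 / 4.491×10⁻⁸ = 74140 N = 74.14 kN.
σ_{invar} = P/A₂ = 74140/1850 = 40.08 MPa, compressive.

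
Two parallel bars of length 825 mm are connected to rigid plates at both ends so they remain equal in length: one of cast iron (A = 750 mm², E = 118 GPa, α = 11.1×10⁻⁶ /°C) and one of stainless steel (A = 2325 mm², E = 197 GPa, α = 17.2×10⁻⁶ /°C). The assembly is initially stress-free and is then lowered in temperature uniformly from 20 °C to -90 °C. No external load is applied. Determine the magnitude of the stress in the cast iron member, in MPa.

σ ≈ 66.4 MPa (compressive)

Both members must finish at the same length. With the larger α, the stainless steel tends to over-contract; the plates restrain it, putting the stainless steel in tension and the cast iron in compression. With no external load the two internal forces are equal and opposite, magnitude P.
Equating the net (thermal + elastic) strains gives |α₁ − α₂|·ΔT = P·[1/(A₁E₁) + 1/(A₂E₂)].
|α₁ − α₂|·ΔT = 6.1×10⁻⁶ × 110 = 0.000671.
1/(A₁E₁) + 1/(A₂E₂) = 1/(750×118×10³) + 1/(2325×197×10³) = 1.348×10⁻⁸ N⁻¹.
P = 0.000671 / 1.348×10⁻⁸ = 49770 N = 49.77 kN.
σ_{cast iron} = P/A₁ = 49770/750 = 66.36 MPa, compressive.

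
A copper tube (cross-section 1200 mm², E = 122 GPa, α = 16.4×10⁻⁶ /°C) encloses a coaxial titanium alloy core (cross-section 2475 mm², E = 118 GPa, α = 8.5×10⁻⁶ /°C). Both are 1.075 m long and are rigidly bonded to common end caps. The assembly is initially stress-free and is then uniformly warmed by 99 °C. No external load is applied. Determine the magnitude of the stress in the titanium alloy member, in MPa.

Both members must finish at the same length. With the larger α, the copper tends to over-expand; the plates restrain it, putting the copper in compression and the titanium alloy in tension. With no external load the two internal forces are equal and opposite, magnitude P.
Compatibility of the two members (thermal + elastic change equal): (α₁ − α₂)ΔT = P·[1/(A₁E₁) + 1/(A₂E₂)].
|α₁ − α₂|·ΔT = 7.9×10⁻⁶ × 99 = 0.0007821.
1/(A₁E₁) + 1/(A₂E₂) = 1/(1200×122×10³) + 1/(2475×118×10³) = 1.025×10⁻⁸ N⁻¹.
So P = 0.0007821 / 1.025×10⁻⁸ = 76.27 kN.
σ_{titanium alloy} = P/A₂ = 76270/2475 = 30.82 MPa, tensile.

σ ≈ 30.8 MPa (tensile)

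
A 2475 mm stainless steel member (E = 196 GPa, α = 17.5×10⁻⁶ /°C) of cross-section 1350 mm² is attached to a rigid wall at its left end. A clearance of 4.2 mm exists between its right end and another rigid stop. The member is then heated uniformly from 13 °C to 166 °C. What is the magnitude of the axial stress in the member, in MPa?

Free thermal elongation = αΔT L = 17.5×10⁻⁶ × 153 × 2475 = 6.627 mm.
This exceeds the 4.2 mm gap, so the wall pushes back. The portion of expansion that must be recovered elastically is δ_free − gap = 6.627 − 4.2 = 2.427 mm.
Compatibility: PL/(AE) = 2.427 mm, so σ = P/A = E × (2.427/2475) = 192.2 MPa.

σ ≈ 192 MPa (compressive)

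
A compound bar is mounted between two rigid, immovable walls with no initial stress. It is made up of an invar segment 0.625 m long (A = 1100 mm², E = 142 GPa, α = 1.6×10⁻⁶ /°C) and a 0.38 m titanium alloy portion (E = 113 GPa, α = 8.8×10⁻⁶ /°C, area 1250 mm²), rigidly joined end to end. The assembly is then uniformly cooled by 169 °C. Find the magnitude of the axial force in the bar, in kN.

Free thermal contraction of the whole bar: Σ αᵢΔT Lᵢ = 1.6×10⁻⁶×169×625 + 8.8×10⁻⁶×169×380 = 0.7341 mm.
The walls prevent any net length change, so an axial force P (same in every segment) develops. Compatibility: P · Σ Lᵢ/(AᵢEᵢ) = δ_free.
The series flexibility is Σ Lᵢ/(AᵢEᵢ) = 625/(1100×142×10³) + 380/(1250×113×10³) = 6.692×10⁻⁶ mm/N.
P = 0.7341 / 6.692×10⁻⁶ = 109700 N = 109.7 kN, tensile.

P ≈ 110 kN (tensile)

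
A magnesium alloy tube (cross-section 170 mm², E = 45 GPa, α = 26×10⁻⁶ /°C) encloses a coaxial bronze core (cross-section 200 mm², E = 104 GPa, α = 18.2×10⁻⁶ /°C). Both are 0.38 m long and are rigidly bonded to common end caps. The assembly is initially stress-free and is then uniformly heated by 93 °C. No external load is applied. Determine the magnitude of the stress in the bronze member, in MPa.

σ ≈ 20.3 MPa (tensile)

The magnesium alloy has the larger α, so on heating it would change length more than the bronze if both were free. The rigid plates force a common final length, so the magnesium alloy is put into compression and the bronze into tension, with equal and opposite forces P (no external load).
Setting the final lengths equal and cancelling L: (α₁ − α₂)ΔT = P/(A₁E₁) + P/(A₂E₂).
|α₁ − α₂|·ΔT = 7.8×10⁻⁶ × 93 = 0.0007254.
1/(A₁E₁) + 1/(A₂E₂) = 1/(170×45×10³) + 1/(200×104×10³) = 1.788×10⁻⁷ N⁻¹.
P = 0.0007254 / 1.788×10⁻⁷ = 4057 N = 4.057 kN.
σ_{bronze} = P/A₂ = 4057/200 = 20.29 MPa, tensile.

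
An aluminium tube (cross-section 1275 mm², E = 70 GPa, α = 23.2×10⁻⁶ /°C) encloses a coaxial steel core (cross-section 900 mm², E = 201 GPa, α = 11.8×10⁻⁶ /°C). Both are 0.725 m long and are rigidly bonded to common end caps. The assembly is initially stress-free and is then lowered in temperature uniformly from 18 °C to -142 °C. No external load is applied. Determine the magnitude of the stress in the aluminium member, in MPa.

σ ≈ 85.5 MPa (tensile)

Both members must finish at the same length. With the larger α, the aluminium tends to over-contract; the plates restrain it, putting the aluminium in tension and the steel in compression. With no external load the two internal forces are equal and opposite, magnitude P.
Equating the net (thermal + elastic) strains gives |α₁ − α₂|·ΔT = P·[1/(A₁E₁) + 1/(A₂E₂)].
|α₁ − α₂|·ΔT = 11.4×10⁻⁶ × 160 = 0.001824.
1/(A₁E₁) + 1/(A₂E₂) = 1/(1275×70×10³) + 1/(900×201×10³) = 1.673×10⁻⁸ N⁻¹.
P = 0.001824 / 1.673×10⁻⁸ = 109000 N = 109 kN.
σ_{aluminium} = P/A₁ = 109000/1275 = 85.5 MPa, tensile.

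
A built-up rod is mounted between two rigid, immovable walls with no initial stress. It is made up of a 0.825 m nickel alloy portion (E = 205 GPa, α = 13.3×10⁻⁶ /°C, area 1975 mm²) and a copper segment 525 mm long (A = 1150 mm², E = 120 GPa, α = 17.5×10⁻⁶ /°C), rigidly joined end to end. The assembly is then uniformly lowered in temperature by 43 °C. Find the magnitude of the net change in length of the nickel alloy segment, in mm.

|ΔL| ≈ 0.169 mm

If the supports were absent, the total length change would be Σ αᵢΔT Lᵢ = 13.3×10⁻⁶×43×825 + 17.5×10⁻⁶×43×525 = 0.8669 mm.
The rigid supports impose zero overall length change; the single axial force P common to all segments must satisfy P Σ Lᵢ/(AᵢEᵢ) = δ_free.
Σ Lᵢ/(AᵢEᵢ) = 825/(1975×205×10³) + 525/(1150×120×10³) = 5.842×10⁻⁶ mm/N.
P = 0.8669 / 5.842×10⁻⁶ = 148400 N = 148.4 kN, tensile.
For the nickel alloy segment, free thermal change = 13.3×10⁻⁶×43×825 = 0.4718 mm and elastic change from P = 148400×825/(1975×205×10³) = 0.3024 mm; these oppose, so the net change is 0.169 mm (segment shortens).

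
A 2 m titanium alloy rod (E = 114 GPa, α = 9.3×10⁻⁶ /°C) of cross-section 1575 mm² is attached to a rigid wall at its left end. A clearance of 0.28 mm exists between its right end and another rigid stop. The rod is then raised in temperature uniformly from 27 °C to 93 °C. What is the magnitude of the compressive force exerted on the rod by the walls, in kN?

P ≈ 85.1 kN

Free thermal elongation = αΔT L = 9.3×10⁻⁶ × 66 × 2000 = 1.228 mm.
After closing the 0.28 mm clearance, 1.228 − 0.28 = 0.9476 mm of expansion remains to be suppressed by the wall.
Compatibility: PL/(AE) = 0.9476 mm, so σ = P/A = E × (0.9476/2000) = 54.01 MPa.
P = σA = 54.01 × 1575 = 85.07 kN.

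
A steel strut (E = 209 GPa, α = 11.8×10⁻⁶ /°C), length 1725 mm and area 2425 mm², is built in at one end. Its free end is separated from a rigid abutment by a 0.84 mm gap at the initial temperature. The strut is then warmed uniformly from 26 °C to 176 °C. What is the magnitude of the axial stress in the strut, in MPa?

σ ≈ 268 MPa (compressive)

Unrestrained expansion: δ_free = αΔT L = 11.8×10⁻⁶ × 150 × 1725 = 3.053 mm.
The gap closes (δ_free > 0.84 mm) and the wall then resists a further 3.053 − 0.84 = 2.213 mm of expansion.
So σ = E(δ_free − g)/L = 209×10³ × 2.213/1725 = 268.2 MPa.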